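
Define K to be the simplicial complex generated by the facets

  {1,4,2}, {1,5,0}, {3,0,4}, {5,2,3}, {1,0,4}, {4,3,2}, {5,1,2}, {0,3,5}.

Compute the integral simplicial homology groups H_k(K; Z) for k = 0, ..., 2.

K has 6 vertices, 12 edges, 8 triangles.
rank ∂_0 = 0, rank ∂_1 = 5 ⇒ b_0 = 6 − 0 − 5 = 1; all invariant factors of ∂_1 are 1 so no torsion. So H_0 = Z.
rank ∂_1 = 5, rank ∂_2 = 7 ⇒ b_1 = 12 − 5 − 7 = 0; all invariant factors of ∂_2 are 1 so no torsion. So H_1 = 0.
rank ∂_2 = 7, rank ∂_3 = 0 ⇒ b_2 = 8 − 7 − 0 = 1. So H_2 = Z.

H_0 ≅ Z,  H_1 = 0,  H_2 ≅ Z.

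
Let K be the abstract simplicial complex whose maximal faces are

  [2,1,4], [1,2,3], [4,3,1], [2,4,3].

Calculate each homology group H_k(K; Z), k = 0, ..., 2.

H_0 = Z,  H_1 = 0,  H_2 = Z.

Fix the vertex order 1 < 2 < 3 < 4 and write every simplex with vertices in increasing order. Then dim K = 2 and the simplices of K are:

  0-simplices (4): [1], [2], [3], [4]
  1-simplices (6): [1,2], [1,3], [1,4], [2,3], [2,4], [3,4]
  2-simplices (4): [1,2,3], [1,2,4], [1,3,4], [2,3,4]

Hence C_0 ≅ Z^4, C_1 ≅ Z^6, C_2 ≅ Z^4.

Boundary ∂_1: C_1 → C_0 sends each edge [p,q] (with p < q) to q − p. For instance
  ∂[1,2] = [2] − [1].
The 4×6 boundary matrix has rank 3 and Smith normal form diag(1,1,1).

Boundary ∂_2: C_2 → C_1 acts by ∂[p,q,r] = [q,r] − [p,r] + [p,q]. For instance
  ∂[1,3,4] = [3,4] − [1,4] + [1,3],
  ∂[1,2,4] = [2,4] − [1,4] + [1,2].
This gives a 6×4 integer matrix of rank 3; reducing to Smith normal form yields diagonal entries (1,1,1).

From H_k ≅ ker(∂_k) / im(∂_{k+1}) we obtain:

  H_0: rank C_0 − rank ∂_1 = 4 − 3 = 1, and the invariant factors of ∂_1 are all 1, so H_0 = Z.
  H_1: rank ker ∂_1 − rank ∂_2 = (6 − 3) − 3 = 0, and the invariant factors of ∂_2 are all 1, so H_1 = 0.
  H_2: rank ker ∂_2 − rank ∂_3 = (4 − 3) − 0 = 1, and there is no ∂_3, so H_2 = Z.

As a check, the Euler characteristic is 4 − 6 + 4 = 2, which agrees with 1 − 0 + 1 = 2.
(K is a triangulation of the 2-sphere S^2.)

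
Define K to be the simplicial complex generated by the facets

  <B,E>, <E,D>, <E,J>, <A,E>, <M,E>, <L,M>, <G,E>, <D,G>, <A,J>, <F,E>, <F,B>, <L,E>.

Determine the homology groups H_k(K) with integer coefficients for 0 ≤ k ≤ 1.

H_0 ≅ Z,  H_1 ≅ Z^4.

We work with the vertex ordering A < B < D < E < F < G < J < L < M. The simplices of K, each written with vertices in increasing order, are:

  0-simplices (9): A, B, D, E, F, G, J, L, M
  1-simplices (12): AE, AJ, BE, BF, DE, DG, EF, EG, EJ, EL, EM, LM

giving chain groups C_0 ≅ Z^9, C_1 ≅ Z^12.

The boundary map ∂_1: C_1 → C_0 maps an edge to its endpoints' difference, ∂[p,q] = q − p.
This gives a 9×12 integer matrix of rank 8; reducing to Smith normal form yields diagonal entries (1,1,1,1,1,1,1,1).

Computing H_k = (kernel of ∂_k) / (image of ∂_{k+1}):

  H_0: rank C_0 − rank ∂_1 = 9 − 8 = 1, and the invariant factors of ∂_1 are all 1, so H_0 = Z.
  H_1: rank ker ∂_1 − rank ∂_2 = (12 − 8) − 0 = 4, and there is no ∂_2, so H_1 = Z^4.

(K is a triangulation of a wedge of 4 circles.)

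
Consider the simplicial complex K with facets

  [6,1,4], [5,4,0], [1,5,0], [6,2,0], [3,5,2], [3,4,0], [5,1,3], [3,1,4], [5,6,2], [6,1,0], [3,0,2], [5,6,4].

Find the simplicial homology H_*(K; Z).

We work with the vertex ordering 0 < 1 < 2 < 3 < 4 < 5 < 6. The simplices of K, each written with vertices in increasing order, are:

  0-simplices (7): [0], [1], [2], [3], [4], [5], [6]
  1-simplices (18): [0,1], [0,2], [0,3], [0,4], [0,5], [0,6], [1,3], [1,4], [1,5], [1,6], [2,3], [2,5], [2,6], [3,4], [3,5], [4,5], [4,6], [5,6]
  2-simplices (12): [0,1,5], [0,1,6], [0,2,3], [0,2,6], [0,3,4], [0,4,5], [1,3,4], [1,3,5], [1,4,6], [2,3,5], [2,5,6], [4,5,6]

Hence C_0 ≅ Z^7, C_1 ≅ Z^18, C_2 ≅ Z^12.

Boundary ∂_1: C_1 → C_0 maps an edge to its endpoints' difference, ∂[p,q] = q − p. For instance
  ∂[0,6] = [6] − [0].
This gives a 7×18 integer matrix of rank 6; reducing to Smith normal form yields diagonal entries (1,1,1,1,1,1).

∂_2: C_2 → C_1 sends each 2-simplex [p,q,r] to [q,r] − [p,r] + [p,q]. For instance
  ∂[0,4,5] = [4,5] − [0,5] + [0,4],
  ∂[1,4,6] = [4,6] − [1,6] + [1,4].
The 18×12 boundary matrix has rank 12 and Smith normal form diag(1,1,1,1,1,1,1,1,1,1,1,2).

Now H_k = ker ∂_k / im ∂_{k+1}, so:

  H_0: rank C_0 − rank ∂_1 = 7 − 6 = 1, and the invariant factors of ∂_1 are all 1, so H_0 = Z.
  H_1: rank ker ∂_1 − rank ∂_2 = (18 − 6) − 12 = 0, and ∂_2 has invariant factor 2 > 1, so H_1 = Z/2.
  H_2: rank ker ∂_2 − rank ∂_3 = (12 − 12) − 0 = 0, and there is no ∂_3, so H_2 = 0.

H_0 = Z,  H_1 = Z/2,  H_2 = 0.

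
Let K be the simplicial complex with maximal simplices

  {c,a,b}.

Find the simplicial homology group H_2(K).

H_2 ≅ 0.

We work with the vertex ordering a < b < c. The simplices of K, each written with vertices in increasing order, are:

  0-simplices (3): a, b, c
  1-simplices (3): ab, ac, bc
  2-simplices (1): abc

so the chain groups are C_0 ≅ Z^3, C_1 ≅ Z^3, C_2 ≅ Z^1.

Boundary ∂_1: C_1 → C_0 maps an edge to its endpoints' difference, ∂[p,q] = q − p. For instance
  ∂ac = c − a.
As a 3×3 matrix over Z this has rank 2, with invariant factors (1,1).

The boundary map ∂_2: C_2 → C_1 maps a triangle to the signed sum of its edges. For instance
  ∂abc = bc − ac + ab.
This gives a 3×1 integer matrix of rank 1; reducing to Smith normal form yields diagonal entries (1).

Reading off H_k = ker ∂_k / im ∂_{k+1}:

  H_2: rank ker ∂_2 − rank ∂_3 = (1 − 1) − 0 = 0, and there is no ∂_3, so H_2 = 0.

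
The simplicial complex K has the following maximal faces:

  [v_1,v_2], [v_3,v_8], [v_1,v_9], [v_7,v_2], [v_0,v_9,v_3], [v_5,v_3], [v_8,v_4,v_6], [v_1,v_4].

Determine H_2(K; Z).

H_2 = 0.

Take the total order v_0 < v_1 < v_2 < v_3 < v_4 < v_5 < v_6 < v_7 < v_8 < v_9 on the vertex set. Then K (dimension 2) consists of the simplices:

  0-simplices (10): [v_0], [v_1], [v_2], [v_3], [v_4], [v_5], [v_6], [v_7], [v_8], [v_9]
  1-simplices (12): [v_0,v_3], [v_0,v_9], [v_1,v_2], [v_1,v_4], [v_1,v_9], [v_2,v_7], [v_3,v_5], [v_3,v_8], [v_3,v_9], [v_4,v_6], [v_4,v_8], [v_6,v_8]
  2-simplices (2): [v_0,v_3,v_9], [v_4,v_6,v_8]

Hence C_0 ≅ Z^10, C_1 ≅ Z^12, C_2 ≅ Z^2.

∂_1: C_1 → C_0 sends each edge [p,q] (with p < q) to q − p.
As a 10×12 matrix over Z this has rank 9, with invariant factors (1,1,1,1,1,1,1,1,1).

∂_2: C_2 → C_1 sends each 2-simplex [p,q,r] to [q,r] − [p,r] + [p,q]. For instance
  ∂[v_0,v_3,v_9] = [v_3,v_9] − [v_0,v_9] + [v_0,v_3],
  ∂[v_4,v_6,v_8] = [v_6,v_8] − [v_4,v_8] + [v_4,v_6].
This gives a 12×2 integer matrix of rank 2; reducing to Smith normal form yields diagonal entries (1,1).

Reading off H_k = ker ∂_k / im ∂_{k+1}:

  H_2: rank ker ∂_2 − rank ∂_3 = (2 − 2) − 0 = 0, and there is no ∂_3, so H_2 = 0.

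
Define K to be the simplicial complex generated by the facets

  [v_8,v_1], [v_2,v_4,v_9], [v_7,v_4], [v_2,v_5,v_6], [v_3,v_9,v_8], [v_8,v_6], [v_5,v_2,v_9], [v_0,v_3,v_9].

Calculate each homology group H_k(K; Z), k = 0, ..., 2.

H_0 ≅ Z,  H_1 ≅ Z,  H_2 = 0.

K has 10 vertices, 15 edges, 5 triangles.
rank ∂_0 = 0, rank ∂_1 = 9 ⇒ b_0 = 10 − 0 − 9 = 1; all invariant factors of ∂_1 are 1 so no torsion. So H_0 ≅ Z.
rank ∂_1 = 9, rank ∂_2 = 5 ⇒ b_1 = 15 − 9 − 5 = 1; all invariant factors of ∂_2 are 1 so no torsion. So H_1 ≅ Z.
rank ∂_2 = 5, rank ∂_3 = 0 ⇒ b_2 = 5 − 5 − 0 = 0. So H_2 ≅ 0.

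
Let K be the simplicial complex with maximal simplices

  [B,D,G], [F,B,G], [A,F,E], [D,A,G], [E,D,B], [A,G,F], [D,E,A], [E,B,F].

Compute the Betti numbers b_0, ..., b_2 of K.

We work with the vertex ordering A < B < D < E < F < G. The simplices of K, each written with vertices in increasing order, are:

  0-simplices (6): A, B, D, E, F, G
  1-simplices (12): AD, AE, AF, AG, BD, BE, BF, BG, DE, DG, EF, FG
  2-simplices (8): ADE, ADG, AEF, AFG, BDE, BDG, BEF, BFG

Hence C_0 ≅ Z^6, C_1 ≅ Z^12, C_2 ≅ Z^8.

Boundary ∂_1: C_1 → C_0 maps an edge to its endpoints' difference, ∂[p,q] = q − p. For instance
  ∂AE = E − A.
The resulting 6×12 matrix has rank 5, and its Smith normal form has invariant factors (1,1,1,1,1).

The boundary map ∂_2: C_2 → C_1 sends each 2-simplex [p,q,r] to [q,r] − [p,r] + [p,q]. For instance
  ∂BEF = EF − BF + BE,
  ∂ADG = DG − AG + AD.
This gives a 12×8 integer matrix of rank 7; reducing to Smith normal form yields diagonal entries (1,1,1,1,1,1,1).

From H_k ≅ ker(∂_k) / im(∂_{k+1}) we obtain:

  H_0: rank C_0 − rank ∂_1 = 6 − 5 = 1, and the invariant factors of ∂_1 are all 1, so H_0 = Z.
  H_1: rank ker ∂_1 − rank ∂_2 = (12 − 5) − 7 = 0, and the invariant factors of ∂_2 are all 1, so H_1 = 0.
  H_2: rank ker ∂_2 − rank ∂_3 = (8 − 7) − 0 = 1, and there is no ∂_3, so H_2 = Z.

As a check, the Euler characteristic is 6 − 12 + 8 = 2, which agrees with 1 − 0 + 1 = 2.

Hence the Betti numbers are b_0 = 1, b_1 = 0, b_2 = 1.

b_0 = 1, b_1 = 0, b_2 = 1.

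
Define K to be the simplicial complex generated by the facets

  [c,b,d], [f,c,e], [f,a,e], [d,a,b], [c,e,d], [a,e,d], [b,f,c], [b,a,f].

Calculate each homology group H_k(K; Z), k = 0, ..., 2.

K has 6 vertices, 12 edges, 8 triangles.
rank ∂_0 = 0, rank ∂_1 = 5 ⇒ b_0 = 6 − 0 − 5 = 1; all invariant factors of ∂_1 are 1 so no torsion. So H_0 ≅ Z.
rank ∂_1 = 5, rank ∂_2 = 7 ⇒ b_1 = 12 − 5 − 7 = 0; all invariant factors of ∂_2 are 1 so no torsion. So H_1 ≅ 0.
rank ∂_2 = 7, rank ∂_3 = 0 ⇒ b_2 = 8 − 7 − 0 = 1. So H_2 ≅ Z.

H_0 = Z,  H_1 = 0,  H_2 = Z.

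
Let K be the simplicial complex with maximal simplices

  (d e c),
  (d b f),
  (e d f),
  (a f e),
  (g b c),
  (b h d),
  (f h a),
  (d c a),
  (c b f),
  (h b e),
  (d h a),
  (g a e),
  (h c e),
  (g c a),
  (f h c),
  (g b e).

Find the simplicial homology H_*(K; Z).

We work with the vertex ordering a < b < c < d < e < f < g < h. The simplices of K, each written with vertices in increasing order, are:

  0-simplices (8): a, b, c, d, e, f, g, h
  1-simplices (24): ac, ad, ae, af, ag, ah, bc, bd, be, bf, bg, bh, cd, ce, cf, cg, ch, de, df, dh, ef, eg, eh, fh
  2-simplices (16): acd, acg, adh, aef, aeg, afh, bcf, bcg, bdf, bdh, beg, beh, cde, ceh, cfh, def

so the chain groups are C_0 ≅ Z^8, C_1 ≅ Z^24, C_2 ≅ Z^16.

Boundary ∂_1: C_1 → C_0 maps an edge to its endpoints' difference, ∂[p,q] = q − p. For instance
  ∂df = f − d.
As a 8×24 matrix over Z this has rank 7, with invariant factors (1,1,1,1,1,1,1).

The boundary map ∂_2: C_2 → C_1 acts by ∂[p,q,r] = [q,r] − [p,r] + [p,q]. For instance
  ∂cde = de − ce + cd,
  ∂beg = eg − bg + be.
The 24×16 boundary matrix has rank 15 and Smith normal form diag(1,1,1,1,1,1,1,1,1,1,1,1,1,1,1).

Reading off H_k = ker ∂_k / im ∂_{k+1}:

  H_0: rank C_0 − rank ∂_1 = 8 − 7 = 1, and the invariant factors of ∂_1 are all 1, so H_0 = Z.
  H_1: rank ker ∂_1 − rank ∂_2 = (24 − 7) − 15 = 2, and the invariant factors of ∂_2 are all 1, so H_1 = Z^2.
  H_2: rank ker ∂_2 − rank ∂_3 = (16 − 15) − 0 = 1, and there is no ∂_3, so H_2 = Z.

As a check, the Euler characteristic is 8 − 24 + 16 = 0, which agrees with 1 − 2 + 1 = 0.

H_0 ≅ Z,  H_1 ≅ Z^2,  H_2 ≅ Z.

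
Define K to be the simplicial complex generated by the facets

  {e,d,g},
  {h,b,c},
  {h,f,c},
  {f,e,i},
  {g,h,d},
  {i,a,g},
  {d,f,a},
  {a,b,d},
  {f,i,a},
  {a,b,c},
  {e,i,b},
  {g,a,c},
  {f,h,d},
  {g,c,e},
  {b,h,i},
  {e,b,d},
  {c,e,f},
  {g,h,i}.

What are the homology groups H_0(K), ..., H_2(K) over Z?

Order the vertices as a < b < c < d < e < f < g < h < i. Listing each simplex with vertices in this order, K has dimension 2 with simplices:

  0-simplices (9): a, b, c, d, e, f, g, h, i
  1-simplices (27): ab, ac, ad, af, ag, ai, bc, bd, be, bh, bi, ce, cf, cg, ch, de, df, dg, dh, ef, eg, ei, fh, fi, gh, gi, hi
  2-simplices (18): abc, abd, acg, adf, afi, agi, bch, bde, bei, bhi, cef, ceg, cfh, deg, dfh, dgh, efi, ghi

giving chain groups C_0 ≅ Z^9, C_1 ≅ Z^27, C_2 ≅ Z^18.

∂_1: C_1 → C_0 is given by ∂[p,q] = [q] − [p]. For instance
  ∂hi = i − h.
As a 9×27 matrix over Z this has rank 8, with invariant factors (1,1,1,1,1,1,1,1).

Boundary ∂_2: C_2 → C_1 maps a triangle to the signed sum of its edges. For instance
  ∂abd = bd − ad + ab,
  ∂dgh = gh − dh + dg.
The 27×18 boundary matrix has rank 17 and Smith normal form diag(1,1,1,1,1,1,1,1,1,1,1,1,1,1,1,1,1).

Computing H_k = (kernel of ∂_k) / (image of ∂_{k+1}):

  H_0: rank C_0 − rank ∂_1 = 9 − 8 = 1, and the invariant factors of ∂_1 are all 1, so H_0 ≅ Z.
  H_1: rank ker ∂_1 − rank ∂_2 = (27 − 8) − 17 = 2, and the invariant factors of ∂_2 are all 1, so H_1 ≅ Z^2.
  H_2: rank ker ∂_2 − rank ∂_3 = (18 − 17) − 0 = 1, and there is no ∂_3, so H_2 ≅ Z.

H_0 = Z,  H_1 = Z^2,  H_2 = Z.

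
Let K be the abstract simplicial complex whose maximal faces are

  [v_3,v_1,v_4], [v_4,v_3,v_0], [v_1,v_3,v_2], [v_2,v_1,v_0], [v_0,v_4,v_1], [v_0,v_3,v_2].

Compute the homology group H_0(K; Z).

Fix the vertex order v_0 < v_1 < v_2 < v_3 < v_4 and write every simplex with vertices in increasing order. Then dim K = 2 and the simplices of K are:

  0-simplices (5): [v_0], [v_1], [v_2], [v_3], [v_4]
  1-simplices (9): [v_0,v_1], [v_0,v_2], [v_0,v_3], [v_0,v_4], [v_1,v_2], [v_1,v_3], [v_1,v_4], [v_2,v_3], [v_3,v_4]
  2-simplices (6): [v_0,v_1,v_2], [v_0,v_1,v_4], [v_0,v_2,v_3], [v_0,v_3,v_4], [v_1,v_2,v_3], [v_1,v_3,v_4]

Hence C_0 ≅ Z^5, C_1 ≅ Z^9, C_2 ≅ Z^6.

The boundary map ∂_1: C_1 → C_0 is given by ∂[p,q] = [q] − [p].
This gives a 5×9 integer matrix of rank 4; reducing to Smith normal form yields diagonal entries (1,1,1,1).

Boundary ∂_2: C_2 → C_1 maps a triangle to the signed sum of its edges. For instance
  ∂[v_0,v_2,v_3] = [v_2,v_3] − [v_0,v_3] + [v_0,v_2],
  ∂[v_0,v_1,v_4] = [v_1,v_4] − [v_0,v_4] + [v_0,v_1].
As a 9×6 matrix over Z this has rank 5, with invariant factors (1,1,1,1,1).

Now H_k = ker ∂_k / im ∂_{k+1}, so:

  H_0: rank C_0 − rank ∂_1 = 5 − 4 = 1, and the invariant factors of ∂_1 are all 1, so H_0 = Z.

H_0 = Z.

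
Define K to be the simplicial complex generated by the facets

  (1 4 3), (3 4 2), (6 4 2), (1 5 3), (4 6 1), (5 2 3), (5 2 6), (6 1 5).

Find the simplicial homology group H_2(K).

H_2 ≅ Z.

We work with the vertex ordering 1 < 2 < 3 < 4 < 5 < 6. The simplices of K, each written with vertices in increasing order, are:

  0-simplices (6): [1], [2], [3], [4], [5], [6]
  1-simplices (12): [1,3], [1,4], [1,5], [1,6], [2,3], [2,4], [2,5], [2,6], [3,4], [3,5], [4,6], [5,6]
  2-simplices (8): [1,3,4], [1,3,5], [1,4,6], [1,5,6], [2,3,4], [2,3,5], [2,4,6], [2,5,6]

Hence C_0 ≅ Z^6, C_1 ≅ Z^12, C_2 ≅ Z^8.

Boundary ∂_1: C_1 → C_0 sends each edge [p,q] (with p < q) to q − p. For instance
  ∂[2,6] = [6] − [2].
The resulting 6×12 matrix has rank 5, and its Smith normal form has invariant factors (1,1,1,1,1).

The boundary map ∂_2: C_2 → C_1 sends each 2-simplex [p,q,r] to [q,r] − [p,r] + [p,q]. For instance
  ∂[1,3,4] = [3,4] − [1,4] + [1,3],
  ∂[2,3,5] = [3,5] − [2,5] + [2,3].
The resulting 12×8 matrix has rank 7, and its Smith normal form has invariant factors (1,1,1,1,1,1,1).

Reading off H_k = ker ∂_k / im ∂_{k+1}:

  H_2: rank ker ∂_2 − rank ∂_3 = (8 − 7) − 0 = 1, and there is no ∂_3, so H_2 ≅ Z.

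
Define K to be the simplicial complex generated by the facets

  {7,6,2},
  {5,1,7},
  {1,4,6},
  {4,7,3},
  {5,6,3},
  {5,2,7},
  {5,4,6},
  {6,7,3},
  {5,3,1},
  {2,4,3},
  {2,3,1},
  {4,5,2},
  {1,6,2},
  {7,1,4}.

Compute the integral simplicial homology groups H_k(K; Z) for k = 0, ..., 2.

Fix the vertex order 1 < 2 < 3 < 4 < 5 < 6 < 7 and write every simplex with vertices in increasing order. Then dim K = 2 and the simplices of K are:

  0-simplices (7): [1], [2], [3], [4], [5], [6], [7]
  1-simplices (21): [1,2], [1,3], [1,4], [1,5], [1,6], [1,7], [2,3], [2,4], [2,5], [2,6], [2,7], [3,4], [3,5], [3,6], [3,7], [4,5], [4,6], [4,7], [5,6], [5,7], [6,7]
  2-simplices (14): [1,2,3], [1,2,6], [1,3,5], [1,4,6], [1,4,7], [1,5,7], [2,3,4], [2,4,5], [2,5,7], [2,6,7], [3,4,7], [3,5,6], [3,6,7], [4,5,6]

Hence C_0 ≅ Z^7, C_1 ≅ Z^21, C_2 ≅ Z^14.

The boundary map ∂_1: C_1 → C_0 sends each edge [p,q] (with p < q) to q − p.
The 7×21 boundary matrix has rank 6 and Smith normal form diag(1,1,1,1,1,1).

The boundary map ∂_2: C_2 → C_1 maps a triangle to the signed sum of its edges. For instance
  ∂[3,4,7] = [4,7] − [3,7] + [3,4],
  ∂[2,4,5] = [4,5] − [2,5] + [2,4].
The 21×14 boundary matrix has rank 13 and Smith normal form diag(1,1,1,1,1,1,1,1,1,1,1,1,1).

Computing H_k = (kernel of ∂_k) / (image of ∂_{k+1}):

  H_0: rank C_0 − rank ∂_1 = 7 − 6 = 1, and the invariant factors of ∂_1 are all 1, so H_0 ≅ Z.
  H_1: rank ker ∂_1 − rank ∂_2 = (21 − 6) − 13 = 2, and the invariant factors of ∂_2 are all 1, so H_1 ≅ Z^2.
  H_2: rank ker ∂_2 − rank ∂_3 = (14 − 13) − 0 = 1, and there is no ∂_3, so H_2 ≅ Z.

As a check, the Euler characteristic is 7 − 21 + 14 = 0, which agrees with 1 − 2 + 1 = 0.

H_0 ≅ Z,  H_1 ≅ Z^2,  H_2 ≅ Z.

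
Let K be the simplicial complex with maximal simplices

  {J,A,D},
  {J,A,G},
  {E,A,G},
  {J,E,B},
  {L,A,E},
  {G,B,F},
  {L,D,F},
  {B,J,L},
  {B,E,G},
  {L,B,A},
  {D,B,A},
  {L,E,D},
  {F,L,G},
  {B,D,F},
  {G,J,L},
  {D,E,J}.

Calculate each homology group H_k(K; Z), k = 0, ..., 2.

K has 8 vertices, 24 edges, 16 triangles.
rank ∂_0 = 0, rank ∂_1 = 7 ⇒ b_0 = 8 − 0 − 7 = 1; all invariant factors of ∂_1 are 1 so no torsion. So H_0 = Z.
rank ∂_1 = 7, rank ∂_2 = 15 ⇒ b_1 = 24 − 7 − 15 = 2; all invariant factors of ∂_2 are 1 so no torsion. So H_1 = Z^2.
rank ∂_2 = 15, rank ∂_3 = 0 ⇒ b_2 = 16 − 15 − 0 = 1. So H_2 = Z.

H_0 = Z,  H_1 = Z^2,  H_2 = Z.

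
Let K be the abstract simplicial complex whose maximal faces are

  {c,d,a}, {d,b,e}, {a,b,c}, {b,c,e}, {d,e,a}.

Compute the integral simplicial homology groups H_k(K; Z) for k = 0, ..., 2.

Fix the vertex order a < b < c < d < e and write every simplex with vertices in increasing order. Then dim K = 2 and the simplices of K are:

  0-simplices (5): a, b, c, d, e
  1-simplices (10): ab, ac, ad, ae, bc, bd, be, cd, ce, de
  2-simplices (5): abc, acd, ade, bce, bde

so the chain groups are C_0 ≅ Z^5, C_1 ≅ Z^10, C_2 ≅ Z^5.

The boundary map ∂_1: C_1 → C_0 maps an edge to its endpoints' difference, ∂[p,q] = q − p. For instance
  ∂ab = b − a.
As a 5×10 matrix over Z this has rank 4, with invariant factors (1,1,1,1).

The boundary map ∂_2: C_2 → C_1 maps a triangle to the signed sum of its edges. For instance
  ∂acd = cd − ad + ac,
  ∂bde = de − be + bd.
As a 10×5 matrix over Z this has rank 5, with invariant factors (1,1,1,1,1).

Computing H_k = (kernel of ∂_k) / (image of ∂_{k+1}):

  H_0: rank C_0 − rank ∂_1 = 5 − 4 = 1, and the invariant factors of ∂_1 are all 1, so H_0 ≅ Z.
  H_1: rank ker ∂_1 − rank ∂_2 = (10 − 4) − 5 = 1, and the invariant factors of ∂_2 are all 1, so H_1 ≅ Z.
  H_2: rank ker ∂_2 − rank ∂_3 = (5 − 5) − 0 = 0, and there is no ∂_3, so H_2 ≅ 0.

As a check, the Euler characteristic is 5 − 10 + 5 = 0, which agrees with 1 − 1 + 0 = 0.

H_0 ≅ Z,  H_1 ≅ Z,  H_2 = 0.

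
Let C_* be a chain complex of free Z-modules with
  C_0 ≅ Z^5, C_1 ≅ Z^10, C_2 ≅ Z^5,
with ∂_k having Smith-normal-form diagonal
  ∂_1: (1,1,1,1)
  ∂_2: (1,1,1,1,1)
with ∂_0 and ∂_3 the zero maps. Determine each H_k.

H_0 = Z,  H_1 = Z,  H_2 = 0.

H_0: b_0 = 5 − 0 − 4 = 1; torsion from ∂_1 factors > 1: none. So H_0 = Z.
H_1: b_1 = 10 − 4 − 5 = 1; torsion from ∂_2 factors > 1: none. So H_1 = Z.
H_2: b_2 = 5 − 5 − 0 = 0; torsion from ∂_3 factors > 1: none. So H_2 = 0.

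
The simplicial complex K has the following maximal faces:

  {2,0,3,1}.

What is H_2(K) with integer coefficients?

H_2 ≅ 0.

We work with the vertex ordering 0 < 1 < 2 < 3. The simplices of K, each written with vertices in increasing order, are:

  0-simplices (4): [0], [1], [2], [3]
  1-simplices (6): [0,1], [0,2], [0,3], [1,2], [1,3], [2,3]
  2-simplices (4): [0,1,2], [0,1,3], [0,2,3], [1,2,3]
  3-simplices (1): [0,1,2,3]

Hence C_0 ≅ Z^4, C_1 ≅ Z^6, C_2 ≅ Z^4, C_3 ≅ Z^1.

Boundary ∂_1: C_1 → C_0 maps an edge to its endpoints' difference, ∂[p,q] = q − p.
As a 4×6 matrix over Z this has rank 3, with invariant factors (1,1,1).

The boundary map ∂_2: C_2 → C_1 maps a triangle to the signed sum of its edges. For instance
  ∂[0,2,3] = [2,3] − [0,3] + [0,2],
  ∂[1,2,3] = [2,3] − [1,3] + [1,2].
The resulting 6×4 matrix has rank 3, and its Smith normal form has invariant factors (1,1,1).

Boundary ∂_3: C_3 → C_2 sends each 3-simplex σ to the alternating sum Σ_i (−1)^i (σ with its i-th vertex removed). For instance
  ∂[0,1,2,3] = [1,2,3] − [0,2,3] + [0,1,3] − [0,1,2].
This gives a 4×1 integer matrix of rank 1; reducing to Smith normal form yields diagonal entries (1).

From H_k ≅ ker(∂_k) / im(∂_{k+1}) we obtain:

  H_2: rank ker ∂_2 − rank ∂_3 = (4 − 3) − 1 = 0, and the invariant factors of ∂_3 are all 1, so H_2 ≅ 0.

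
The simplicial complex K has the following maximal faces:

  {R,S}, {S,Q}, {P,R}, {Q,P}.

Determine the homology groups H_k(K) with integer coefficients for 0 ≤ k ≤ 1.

We work with the vertex ordering P < Q < R < S. The simplices of K, each written with vertices in increasing order, are:

  0-simplices (4): P, Q, R, S
  1-simplices (4): PQ, PR, QS, RS

so the chain groups are C_0 ≅ Z^4, C_1 ≅ Z^4.

∂_1: C_1 → C_0 sends each edge [p,q] (with p < q) to q − p. For instance
  ∂PR = R − P.
As a 4×4 matrix over Z this has rank 3, with invariant factors (1,1,1).

Reading off H_k = ker ∂_k / im ∂_{k+1}:

  H_0: rank C_0 − rank ∂_1 = 4 − 3 = 1, and the invariant factors of ∂_1 are all 1, so H_0 = Z.
  H_1: rank ker ∂_1 − rank ∂_2 = (4 − 3) − 0 = 1, and there is no ∂_2, so H_1 = Z.

As a check, the Euler characteristic is 4 − 4 = 0, which agrees with 1 − 1 = 0.
(K is a triangulation of the circle S^1.)

H_0 ≅ Z,  H_1 ≅ Z.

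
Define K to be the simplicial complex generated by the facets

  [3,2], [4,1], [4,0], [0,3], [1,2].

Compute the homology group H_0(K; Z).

Take the total order 0 < 1 < 2 < 3 < 4 on the vertex set. Then K (dimension 1) consists of the simplices:

  0-simplices (5): [0], [1], [2], [3], [4]
  1-simplices (5): [0,3], [0,4], [1,2], [1,4], [2,3]

Hence C_0 ≅ Z^5, C_1 ≅ Z^5.

∂_1: C_1 → C_0 maps an edge to its endpoints' difference, ∂[p,q] = q − p. For instance
  ∂[1,4] = [4] − [1].
The resulting 5×5 matrix has rank 4, and its Smith normal form has invariant factors (1,1,1,1).

From H_k ≅ ker(∂_k) / im(∂_{k+1}) we obtain:

  H_0: rank C_0 − rank ∂_1 = 5 − 4 = 1, and the invariant factors of ∂_1 are all 1, so H_0 ≅ Z.

H_0 = Z.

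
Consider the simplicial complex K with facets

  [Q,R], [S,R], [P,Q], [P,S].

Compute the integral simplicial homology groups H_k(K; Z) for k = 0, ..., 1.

Fix the vertex order P < Q < R < S and write every simplex with vertices in increasing order. Then dim K = 1 and the simplices of K are:

  0-simplices (4): P, Q, R, S
  1-simplices (4): PQ, PS, QR, RS

Hence C_0 ≅ Z^4, C_1 ≅ Z^4.

The boundary map ∂_1: C_1 → C_0 is given by ∂[p,q] = [q] − [p]. For instance
  ∂PS = S − P.
As a 4×4 matrix over Z this has rank 3, with invariant factors (1,1,1).

Now H_k = ker ∂_k / im ∂_{k+1}, so:

  H_0: rank C_0 − rank ∂_1 = 4 − 3 = 1, and the invariant factors of ∂_1 are all 1, so H_0 = Z.
  H_1: rank ker ∂_1 − rank ∂_2 = (4 − 3) − 0 = 1, and there is no ∂_2, so H_1 = Z.

(K is a triangulation of the circle S^1.)

H_0 ≅ Z,  H_1 ≅ Z.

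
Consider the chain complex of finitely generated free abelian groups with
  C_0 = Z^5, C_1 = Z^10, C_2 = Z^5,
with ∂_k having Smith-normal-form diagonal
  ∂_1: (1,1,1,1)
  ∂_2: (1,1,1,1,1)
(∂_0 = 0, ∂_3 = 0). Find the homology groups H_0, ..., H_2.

H_0: b_0 = 5 − 0 − 4 = 1; torsion from ∂_1 factors > 1: none. So H_0 ≅ Z.
H_1: b_1 = 10 − 4 − 5 = 1; torsion from ∂_2 factors > 1: none. So H_1 ≅ Z.
H_2: b_2 = 5 − 5 − 0 = 0; torsion from ∂_3 factors > 1: none. So H_2 ≅ 0.

H_0 ≅ Z,  H_1 ≅ Z,  H_2 = 0.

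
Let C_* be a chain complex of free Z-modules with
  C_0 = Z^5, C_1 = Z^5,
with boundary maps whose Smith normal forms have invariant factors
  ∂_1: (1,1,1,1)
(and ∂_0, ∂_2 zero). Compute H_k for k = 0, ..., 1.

H_0: b_0 = 5 − 0 − 4 = 1; torsion from ∂_1 factors > 1: none. So H_0 ≅ Z.
H_1: b_1 = 5 − 4 − 0 = 1; torsion from ∂_2 factors > 1: none. So H_1 ≅ Z.

H_0 ≅ Z,  H_1 ≅ Z.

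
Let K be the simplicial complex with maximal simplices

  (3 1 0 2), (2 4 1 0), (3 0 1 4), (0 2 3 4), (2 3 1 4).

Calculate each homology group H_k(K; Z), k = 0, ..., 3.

Order the vertices as 0 < 1 < 2 < 3 < 4. Listing each simplex with vertices in this order, K has dimension 3 with simplices:

  0-simplices (5): [0], [1], [2], [3], [4]
  1-simplices (10): [0,1], [0,2], [0,3], [0,4], [1,2], [1,3], [1,4], [2,3], [2,4], [3,4]
  2-simplices (10): [0,1,2], [0,1,3], [0,1,4], [0,2,3], [0,2,4], [0,3,4], [1,2,3], [1,2,4], [1,3,4], [2,3,4]
  3-simplices (5): [0,1,2,3], [0,1,2,4], [0,1,3,4], [0,2,3,4], [1,2,3,4]

so the chain groups are C_0 ≅ Z^5, C_1 ≅ Z^10, C_2 ≅ Z^10, C_3 ≅ Z^5.

∂_1: C_1 → C_0 sends each edge [p,q] (with p < q) to q − p. For instance
  ∂[0,4] = [4] − [0].
As a 5×10 matrix over Z this has rank 4, with invariant factors (1,1,1,1).

The boundary map ∂_2: C_2 → C_1 sends each 2-simplex [p,q,r] to [q,r] − [p,r] + [p,q]. For instance
  ∂[0,3,4] = [3,4] − [0,4] + [0,3],
  ∂[0,1,2] = [1,2] − [0,2] + [0,1].
The resulting 10×10 matrix has rank 6, and its Smith normal form has invariant factors (1,1,1,1,1,1).

Boundary ∂_3: C_3 → C_2 sends each 3-simplex σ to the alternating sum Σ_i (−1)^i (σ with its i-th vertex removed). For instance
  ∂[0,1,2,4] = [1,2,4] − [0,2,4] + [0,1,4] − [0,1,2],
  ∂[0,2,3,4] = [2,3,4] − [0,3,4] + [0,2,4] − [0,2,3].
The 10×5 boundary matrix has rank 4 and Smith normal form diag(1,1,1,1).

Now H_k = ker ∂_k / im ∂_{k+1}, so:

  H_0: rank C_0 − rank ∂_1 = 5 − 4 = 1, and the invariant factors of ∂_1 are all 1, so H_0 = Z.
  H_1: rank ker ∂_1 − rank ∂_2 = (10 − 4) − 6 = 0, and the invariant factors of ∂_2 are all 1, so H_1 = 0.
  H_2: rank ker ∂_2 − rank ∂_3 = (10 − 6) − 4 = 0, and the invariant factors of ∂_3 are all 1, so H_2 = 0.
  H_3: rank ker ∂_3 − rank ∂_4 = (5 − 4) − 0 = 1, and there is no ∂_4, so H_3 = Z.

As a check, the Euler characteristic is 5 − 10 + 10 − 5 = 0, which agrees with 1 − 0 + 0 − 1 = 0.

H_0 ≅ Z,  H_1 = 0,  H_2 = 0,  H_3 ≅ Z.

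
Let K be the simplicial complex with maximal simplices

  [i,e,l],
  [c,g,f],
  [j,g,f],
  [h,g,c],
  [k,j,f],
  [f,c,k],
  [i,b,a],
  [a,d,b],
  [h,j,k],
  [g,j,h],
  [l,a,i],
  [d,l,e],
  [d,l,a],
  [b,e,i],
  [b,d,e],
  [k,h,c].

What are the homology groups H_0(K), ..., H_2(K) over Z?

K has 12 vertices, 24 edges, 16 triangles.
rank ∂_0 = 0, rank ∂_1 = 10 ⇒ b_0 = 12 − 0 − 10 = 2; all invariant factors of ∂_1 are 1 so no torsion. So H_0 = Z^2.
rank ∂_1 = 10, rank ∂_2 = 14 ⇒ b_1 = 24 − 10 − 14 = 0; all invariant factors of ∂_2 are 1 so no torsion. So H_1 = 0.
rank ∂_2 = 14, rank ∂_3 = 0 ⇒ b_2 = 16 − 14 − 0 = 2. So H_2 = Z^2.

H_0 ≅ Z^2,  H_1 = 0,  H_2 ≅ Z^2.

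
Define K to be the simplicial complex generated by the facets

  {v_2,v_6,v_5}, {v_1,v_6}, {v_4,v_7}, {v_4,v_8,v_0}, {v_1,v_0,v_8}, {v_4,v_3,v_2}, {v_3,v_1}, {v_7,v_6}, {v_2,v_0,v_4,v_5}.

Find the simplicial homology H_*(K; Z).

K has 9 vertices, 18 edges, 8 triangles, 1 3-simplex.
rank ∂_0 = 0, rank ∂_1 = 8 ⇒ b_0 = 9 − 0 − 8 = 1; all invariant factors of ∂_1 are 1 so no torsion. So H_0 ≅ Z.
rank ∂_1 = 8, rank ∂_2 = 7 ⇒ b_1 = 18 − 8 − 7 = 3; all invariant factors of ∂_2 are 1 so no torsion. So H_1 ≅ Z^3.
rank ∂_2 = 7, rank ∂_3 = 1 ⇒ b_2 = 8 − 7 − 1 = 0; all invariant factors of ∂_3 are 1 so no torsion. So H_2 ≅ 0.
rank ∂_3 = 1, rank ∂_4 = 0 ⇒ b_3 = 1 − 1 − 0 = 0. So H_3 ≅ 0.

H_0 ≅ Z,  H_1 ≅ Z^3,  H_2 = 0,  H_3 = 0.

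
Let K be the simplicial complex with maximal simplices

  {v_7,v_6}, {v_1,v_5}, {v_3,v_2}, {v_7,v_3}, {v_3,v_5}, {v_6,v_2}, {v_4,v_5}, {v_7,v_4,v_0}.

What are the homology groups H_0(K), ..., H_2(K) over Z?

Order the vertices as v_0 < v_1 < v_2 < v_3 < v_4 < v_5 < v_6 < v_7. Listing each simplex with vertices in this order, K has dimension 2 with simplices:

  0-simplices (8): [v_0], [v_1], [v_2], [v_3], [v_4], [v_5], [v_6], [v_7]
  1-simplices (10): [v_0,v_4], [v_0,v_7], [v_1,v_5], [v_2,v_3], [v_2,v_6], [v_3,v_5], [v_3,v_7], [v_4,v_5], [v_4,v_7], [v_6,v_7]
  2-simplices (1): [v_0,v_4,v_7]

so the chain groups are C_0 ≅ Z^8, C_1 ≅ Z^10, C_2 ≅ Z^1.

The boundary map ∂_1: C_1 → C_0 is given by ∂[p,q] = [q] − [p]. For instance
  ∂[v_2,v_3] = [v_3] − [v_2].
The 8×10 boundary matrix has rank 7 and Smith normal form diag(1,1,1,1,1,1,1).

Boundary ∂_2: C_2 → C_1 sends each 2-simplex [p,q,r] to [q,r] − [p,r] + [p,q]. For instance
  ∂[v_0,v_4,v_7] = [v_4,v_7] − [v_0,v_7] + [v_0,v_4].
This gives a 10×1 integer matrix of rank 1; reducing to Smith normal form yields diagonal entries (1).

Reading off H_k = ker ∂_k / im ∂_{k+1}:

  H_0: rank C_0 − rank ∂_1 = 8 − 7 = 1, and the invariant factors of ∂_1 are all 1, so H_0 ≅ Z.
  H_1: rank ker ∂_1 − rank ∂_2 = (10 − 7) − 1 = 2, and the invariant factors of ∂_2 are all 1, so H_1 ≅ Z^2.
  H_2: rank ker ∂_2 − rank ∂_3 = (1 − 1) − 0 = 0, and there is no ∂_3, so H_2 ≅ 0.

H_0 ≅ Z,  H_1 ≅ Z^2,  H_2 = 0.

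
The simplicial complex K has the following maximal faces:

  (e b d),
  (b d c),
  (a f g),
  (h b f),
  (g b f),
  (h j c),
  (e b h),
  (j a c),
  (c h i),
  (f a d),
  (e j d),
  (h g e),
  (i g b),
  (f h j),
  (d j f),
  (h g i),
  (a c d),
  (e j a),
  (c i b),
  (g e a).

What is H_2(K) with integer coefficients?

We work with the vertex ordering a < b < c < d < e < f < g < h < i < j. The simplices of K, each written with vertices in increasing order, are:

  0-simplices (10): a, b, c, d, e, f, g, h, i, j
  1-simplices (30): ac, ad, ae, af, ag, aj, bc, bd, be, bf, bg, bh, bi, cd, ch, ci, cj, de, df, dj, eg, eh, ej, fg, fh, fj, gh, gi, hi, hj
  2-simplices (20): acd, acj, adf, aeg, aej, afg, bcd, bci, bde, beh, bfg, bfh, bgi, chi, chj, dej, dfj, egh, fhj, ghi

Hence C_0 ≅ Z^10, C_1 ≅ Z^30, C_2 ≅ Z^20.

The boundary map ∂_1: C_1 → C_0 sends each edge [p,q] (with p < q) to q − p.
The resulting 10×30 matrix has rank 9, and its Smith normal form has invariant factors (1,1,1,1,1,1,1,1,1).

∂_2: C_2 → C_1 acts by ∂[p,q,r] = [q,r] − [p,r] + [p,q]. For instance
  ∂aeg = eg − ag + ae,
  ∂aej = ej − aj + ae.
The 30×20 boundary matrix has rank 20 and Smith normal form diag(1,1,1,1,1,1,1,1,1,1,1,1,1,1,1,1,1,1,1,2).

Computing H_k = (kernel of ∂_k) / (image of ∂_{k+1}):

  H_2: rank ker ∂_2 − rank ∂_3 = (20 − 20) − 0 = 0, and there is no ∂_3, so H_2 = 0.

(K is a triangulation of the Klein bottle.)

H_2 ≅ 0.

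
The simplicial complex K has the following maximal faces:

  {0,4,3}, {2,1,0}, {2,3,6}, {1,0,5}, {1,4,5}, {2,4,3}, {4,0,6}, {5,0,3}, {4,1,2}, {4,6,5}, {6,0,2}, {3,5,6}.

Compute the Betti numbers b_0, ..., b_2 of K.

b_0 = 1, b_1 = 0, b_2 = 0.

Order the vertices as 0 < 1 < 2 < 3 < 4 < 5 < 6. Listing each simplex with vertices in this order, K has dimension 2 with simplices:

  0-simplices (7): [0], [1], [2], [3], [4], [5], [6]
  1-simplices (18): [0,1], [0,2], [0,3], [0,4], [0,5], [0,6], [1,2], [1,4], [1,5], [2,3], [2,4], [2,6], [3,4], [3,5], [3,6], [4,5], [4,6], [5,6]
  2-simplices (12): [0,1,2], [0,1,5], [0,2,6], [0,3,4], [0,3,5], [0,4,6], [1,2,4], [1,4,5], [2,3,4], [2,3,6], [3,5,6], [4,5,6]

so the chain groups are C_0 ≅ Z^7, C_1 ≅ Z^18, C_2 ≅ Z^12.

The boundary map ∂_1: C_1 → C_0 sends each edge [p,q] (with p < q) to q − p. For instance
  ∂[3,6] = [6] − [3].
The resulting 7×18 matrix has rank 6, and its Smith normal form has invariant factors (1,1,1,1,1,1).

The boundary map ∂_2: C_2 → C_1 acts by ∂[p,q,r] = [q,r] − [p,r] + [p,q]. For instance
  ∂[0,1,5] = [1,5] − [0,5] + [0,1],
  ∂[1,4,5] = [4,5] − [1,5] + [1,4].
This gives a 18×12 integer matrix of rank 12; reducing to Smith normal form yields diagonal entries (1,1,1,1,1,1,1,1,1,1,1,2).

From H_k ≅ ker(∂_k) / im(∂_{k+1}) we obtain:

  H_0: rank C_0 − rank ∂_1 = 7 − 6 = 1, and the invariant factors of ∂_1 are all 1, so H_0 ≅ Z.
  H_1: rank ker ∂_1 − rank ∂_2 = (18 − 6) − 12 = 0, and ∂_2 has invariant factor 2 > 1, so H_1 ≅ Z/2Z.
  H_2: rank ker ∂_2 − rank ∂_3 = (12 − 12) − 0 = 0, and there is no ∂_3, so H_2 ≅ 0.

(K is a triangulation of the real projective plane RP^2.)

Hence the Betti numbers are b_0 = 1, b_1 = 0, b_2 = 0.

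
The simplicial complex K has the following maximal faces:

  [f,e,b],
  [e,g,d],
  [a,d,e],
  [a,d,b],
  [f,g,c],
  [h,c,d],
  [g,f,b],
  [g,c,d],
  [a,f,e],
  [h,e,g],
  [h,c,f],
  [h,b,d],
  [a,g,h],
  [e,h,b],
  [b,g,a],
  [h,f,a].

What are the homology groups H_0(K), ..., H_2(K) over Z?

H_0 ≅ Z,  H_1 ≅ Z^2,  H_2 ≅ Z.

Take the total order a < b < c < d < e < f < g < h on the vertex set. Then K (dimension 2) consists of the simplices:

  0-simplices (8): a, b, c, d, e, f, g, h
  1-simplices (24): ab, ad, ae, af, ag, ah, bd, be, bf, bg, bh, cd, cf, cg, ch, de, dg, dh, ef, eg, eh, fg, fh, gh
  2-simplices (16): abd, abg, ade, aef, afh, agh, bdh, bef, beh, bfg, cdg, cdh, cfg, cfh, deg, egh

Hence C_0 ≅ Z^8, C_1 ≅ Z^24, C_2 ≅ Z^16.

∂_1: C_1 → C_0 is given by ∂[p,q] = [q] − [p].
The resulting 8×24 matrix has rank 7, and its Smith normal form has invariant factors (1,1,1,1,1,1,1).

Boundary ∂_2: C_2 → C_1 acts by ∂[p,q,r] = [q,r] − [p,r] + [p,q]. For instance
  ∂cfh = fh − ch + cf,
  ∂abd = bd − ad + ab.
The resulting 24×16 matrix has rank 15, and its Smith normal form has invariant factors (1,1,1,1,1,1,1,1,1,1,1,1,1,1,1).

Reading off H_k = ker ∂_k / im ∂_{k+1}:

  H_0: rank C_0 − rank ∂_1 = 8 − 7 = 1, and the invariant factors of ∂_1 are all 1, so H_0 = Z.
  H_1: rank ker ∂_1 − rank ∂_2 = (24 − 7) − 15 = 2, and the invariant factors of ∂_2 are all 1, so H_1 = Z^2.
  H_2: rank ker ∂_2 − rank ∂_3 = (16 − 15) − 0 = 1, and there is no ∂_3, so H_2 = Z.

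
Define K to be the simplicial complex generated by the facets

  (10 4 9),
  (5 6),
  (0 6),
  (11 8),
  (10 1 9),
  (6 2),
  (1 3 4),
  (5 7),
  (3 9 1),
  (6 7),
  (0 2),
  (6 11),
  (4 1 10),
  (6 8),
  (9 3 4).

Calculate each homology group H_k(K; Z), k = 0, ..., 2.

K has 12 vertices, 18 edges, 6 triangles.
rank ∂_0 = 0, rank ∂_1 = 10 ⇒ b_0 = 12 − 0 − 10 = 2; all invariant factors of ∂_1 are 1 so no torsion. So H_0 ≅ Z^2.
rank ∂_1 = 10, rank ∂_2 = 5 ⇒ b_1 = 18 − 10 − 5 = 3; all invariant factors of ∂_2 are 1 so no torsion. So H_1 ≅ Z^3.
rank ∂_2 = 5, rank ∂_3 = 0 ⇒ b_2 = 6 − 5 − 0 = 1. So H_2 ≅ Z.

H_0 = Z^2,  H_1 = Z^3,  H_2 = Z.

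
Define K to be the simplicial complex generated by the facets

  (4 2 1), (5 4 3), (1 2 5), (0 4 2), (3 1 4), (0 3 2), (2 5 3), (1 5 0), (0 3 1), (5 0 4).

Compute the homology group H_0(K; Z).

Fix the vertex order 0 < 1 < 2 < 3 < 4 < 5 and write every simplex with vertices in increasing order. Then dim K = 2 and the simplices of K are:

  0-simplices (6): [0], [1], [2], [3], [4], [5]
  1-simplices (15): [0,1], [0,2], [0,3], [0,4], [0,5], [1,2], [1,3], [1,4], [1,5], [2,3], [2,4], [2,5], [3,4], [3,5], [4,5]
  2-simplices (10): [0,1,3], [0,1,5], [0,2,3], [0,2,4], [0,4,5], [1,2,4], [1,2,5], [1,3,4], [2,3,5], [3,4,5]

giving chain groups C_0 ≅ Z^6, C_1 ≅ Z^15, C_2 ≅ Z^10.

Boundary ∂_1: C_1 → C_0 is given by ∂[p,q] = [q] − [p]. For instance
  ∂[0,5] = [5] − [0].
The 6×15 boundary matrix has rank 5 and Smith normal form diag(1,1,1,1,1).

The boundary map ∂_2: C_2 → C_1 acts by ∂[p,q,r] = [q,r] − [p,r] + [p,q]. For instance
  ∂[0,4,5] = [4,5] − [0,5] + [0,4],
  ∂[1,2,5] = [2,5] − [1,5] + [1,2].
The resulting 15×10 matrix has rank 10, and its Smith normal form has invariant factors (1,1,1,1,1,1,1,1,1,2).

Now H_k = ker ∂_k / im ∂_{k+1}, so:

  H_0: rank C_0 − rank ∂_1 = 6 − 5 = 1, and the invariant factors of ∂_1 are all 1, so H_0 = Z.

(K is a triangulation of the real projective plane RP^2.)

H_0 ≅ Z.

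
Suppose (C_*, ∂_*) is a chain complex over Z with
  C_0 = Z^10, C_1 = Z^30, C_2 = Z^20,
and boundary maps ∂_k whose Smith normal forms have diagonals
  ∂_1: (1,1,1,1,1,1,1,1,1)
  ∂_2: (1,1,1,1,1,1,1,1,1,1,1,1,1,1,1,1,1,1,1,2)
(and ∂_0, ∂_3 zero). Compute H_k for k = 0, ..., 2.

H_0 = Z,  H_1 = Z × Z/2,  H_2 = 0.

H_0: b_0 = 10 − 0 − 9 = 1; torsion from ∂_1 factors > 1: none. So H_0 = Z.
H_1: b_1 = 30 − 9 − 20 = 1; torsion from ∂_2 factors > 1: [2]. So H_1 = Z × Z/2.
H_2: b_2 = 20 − 20 − 0 = 0; torsion from ∂_3 factors > 1: none. So H_2 = 0.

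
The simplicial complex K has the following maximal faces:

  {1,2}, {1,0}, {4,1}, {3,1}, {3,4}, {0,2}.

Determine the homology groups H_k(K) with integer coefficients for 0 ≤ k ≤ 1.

K has 5 vertices, 6 edges.
rank ∂_0 = 0, rank ∂_1 = 4 ⇒ b_0 = 5 − 0 − 4 = 1; all invariant factors of ∂_1 are 1 so no torsion. So H_0 ≅ Z.
rank ∂_1 = 4, rank ∂_2 = 0 ⇒ b_1 = 6 − 4 − 0 = 2. So H_1 ≅ Z^2.

H_0 = Z,  H_1 = Z^2.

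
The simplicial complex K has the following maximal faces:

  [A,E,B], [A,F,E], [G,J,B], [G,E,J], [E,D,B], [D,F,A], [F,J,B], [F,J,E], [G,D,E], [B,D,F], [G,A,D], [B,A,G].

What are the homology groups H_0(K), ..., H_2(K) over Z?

Take the total order A < B < D < E < F < G < J on the vertex set. Then K (dimension 2) consists of the simplices:

  0-simplices (7): A, B, D, E, F, G, J
  1-simplices (18): AB, AD, AE, AF, AG, BD, BE, BF, BG, BJ, DE, DF, DG, EF, EG, EJ, FJ, GJ
  2-simplices (12): ABE, ABG, ADF, ADG, AEF, BDE, BDF, BFJ, BGJ, DEG, EFJ, EGJ

so the chain groups are C_0 ≅ Z^7, C_1 ≅ Z^18, C_2 ≅ Z^12.

∂_1: C_1 → C_0 is given by ∂[p,q] = [q] − [p].
This gives a 7×18 integer matrix of rank 6; reducing to Smith normal form yields diagonal entries (1,1,1,1,1,1).

The boundary map ∂_2: C_2 → C_1 sends each 2-simplex [p,q,r] to [q,r] − [p,r] + [p,q]. For instance
  ∂ADF = DF − AF + AD,
  ∂EGJ = GJ − EJ + EG.
As a 18×12 matrix over Z this has rank 12, with invariant factors (1,1,1,1,1,1,1,1,1,1,1,2).

Computing H_k = (kernel of ∂_k) / (image of ∂_{k+1}):

  H_0: rank C_0 − rank ∂_1 = 7 − 6 = 1, and the invariant factors of ∂_1 are all 1, so H_0 ≅ Z.
  H_1: rank ker ∂_1 − rank ∂_2 = (18 − 6) − 12 = 0, and ∂_2 has invariant factor 2 > 1, so H_1 ≅ Z/2.
  H_2: rank ker ∂_2 − rank ∂_3 = (12 − 12) − 0 = 0, and there is no ∂_3, so H_2 ≅ 0.

As a check, the Euler characteristic is 7 − 18 + 12 = 1, which agrees with 1 − 0 + 0 = 1.

H_0 = Z,  H_1 = Z/2,  H_2 = 0.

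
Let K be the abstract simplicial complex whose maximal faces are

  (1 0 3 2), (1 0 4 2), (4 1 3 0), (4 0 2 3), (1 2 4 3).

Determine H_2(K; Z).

Order the vertices as 0 < 1 < 2 < 3 < 4. Listing each simplex with vertices in this order, K has dimension 3 with simplices:

  0-simplices (5): [0], [1], [2], [3], [4]
  1-simplices (10): [0,1], [0,2], [0,3], [0,4], [1,2], [1,3], [1,4], [2,3], [2,4], [3,4]
  2-simplices (10): [0,1,2], [0,1,3], [0,1,4], [0,2,3], [0,2,4], [0,3,4], [1,2,3], [1,2,4], [1,3,4], [2,3,4]
  3-simplices (5): [0,1,2,3], [0,1,2,4], [0,1,3,4], [0,2,3,4], [1,2,3,4]

so the chain groups are C_0 ≅ Z^5, C_1 ≅ Z^10, C_2 ≅ Z^10, C_3 ≅ Z^5.

∂_1: C_1 → C_0 sends each edge [p,q] (with p < q) to q − p.
The resulting 5×10 matrix has rank 4, and its Smith normal form has invariant factors (1,1,1,1).

The boundary map ∂_2: C_2 → C_1 sends each 2-simplex [p,q,r] to [q,r] − [p,r] + [p,q]. For instance
  ∂[0,2,4] = [2,4] − [0,4] + [0,2],
  ∂[2,3,4] = [3,4] − [2,4] + [2,3].
As a 10×10 matrix over Z this has rank 6, with invariant factors (1,1,1,1,1,1).

Boundary ∂_3: C_3 → C_2 sends each 3-simplex σ to the alternating sum Σ_i (−1)^i (σ with its i-th vertex removed). For instance
  ∂[1,2,3,4] = [2,3,4] − [1,3,4] + [1,2,4] − [1,2,3],
  ∂[0,2,3,4] = [2,3,4] − [0,3,4] + [0,2,4] − [0,2,3].
The resulting 10×5 matrix has rank 4, and its Smith normal form has invariant factors (1,1,1,1).

Computing H_k = (kernel of ∂_k) / (image of ∂_{k+1}):

  H_2: rank ker ∂_2 − rank ∂_3 = (10 − 6) − 4 = 0, and the invariant factors of ∂_3 are all 1, so H_2 = 0.

H_2 = 0.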